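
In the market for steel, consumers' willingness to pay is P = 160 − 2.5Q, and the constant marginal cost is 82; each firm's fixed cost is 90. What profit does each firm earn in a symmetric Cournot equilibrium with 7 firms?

π_i = −51.975

Cournot with 7 identical firms: the symmetric best-response condition is 160 − 20q = 82. Each firm produces q = 3.9, total output Q = 27.3, price P = 91.75.
Each firm's profit = (91.75 − 82)·3.9 − 90 = −51.975.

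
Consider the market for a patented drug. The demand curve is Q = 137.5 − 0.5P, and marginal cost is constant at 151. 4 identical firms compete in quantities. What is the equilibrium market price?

Inverting demand: P = 275 − 2Q.
In a 4-firm Cournot equilibrium, symmetry and the first-order condition give q = (275 − 151)/(10) = 12.4. So Q = 49.6 and P = 175.8.

P = 175.8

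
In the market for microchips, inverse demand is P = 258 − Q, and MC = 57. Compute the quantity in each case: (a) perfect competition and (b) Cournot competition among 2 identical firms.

Under competition P = MC = 57, so Q = (258 − 57)/1 = 201.
With 2 symmetric Cournot firms, each firm's FOC gives 258 − 3q = 57, so q = 67, Q = 2·67 = 134, and P = 124.

Competition: Q = 201; Cournot: Q = 134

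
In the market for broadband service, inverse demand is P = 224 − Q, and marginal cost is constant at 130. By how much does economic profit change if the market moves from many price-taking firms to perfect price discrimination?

Under competition P = MC = 130, so Q = (224 − 130)/1 = 94.
Profit = (130 − 130)·94 = 0.
A perfectly discriminating monopolist sells every unit with P(Q) ≥ MC(Q), so output equals the competitive quantity Q = 94. Each buyer pays their reservation price, so CS = 0 and the firm captures all surplus.
PS equals the full surplus area, 4418. Profit = 4418 = 4418.
Change in economic profit: 4418 − 0 = 4418.

Economic profit rises by 4418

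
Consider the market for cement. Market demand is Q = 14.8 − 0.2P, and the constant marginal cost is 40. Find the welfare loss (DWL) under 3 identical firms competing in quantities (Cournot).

Inverting demand: P = 74 − 5Q.
Competitive firms price at marginal cost: P = 40, giving Q = 6.8.
Cournot with 3 identical firms: the symmetric best-response condition is 74 − 20q = 40. Each firm produces q = 1.7, total output Q = 5.1, price P = 48.5.
DWL is the triangle between Q = 5.1 and Q = 6.8: ½·(6.8 − 5.1)·(48.5 − 40) = 7.225.

DWL = 7.225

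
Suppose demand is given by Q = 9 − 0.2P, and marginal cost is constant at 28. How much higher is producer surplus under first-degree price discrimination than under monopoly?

Inverting demand: P = 45 − 5Q.
A monopolist chooses Q where MR = MC. MR = 45 − 10Q; setting this equal to 28 gives Q = 1.7 and P = 36.5.
PS = (36.5 − 28)·1.7 = 14.45.
A perfectly discriminating monopolist sells every unit with P(Q) ≥ MC(Q), so output equals the competitive quantity Q = 3.4. Each buyer pays their reservation price, so CS = 0 and the firm captures all surplus.
PS = ½·(45 − 28)·3.4 = 28.9.
Change in producer surplus: 28.9 − 14.45 = 14.45.

Producer surplus rises by 14.45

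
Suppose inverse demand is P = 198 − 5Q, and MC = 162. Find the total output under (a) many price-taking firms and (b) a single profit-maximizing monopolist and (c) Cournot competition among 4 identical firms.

Competitive firms price at marginal cost: P = 162, giving Q = 7.2.
Monopoly sets MR = MC: 198 − 10Q = 162 ⇒ Q = 3.6, P = 198 − 5·3.6 = 180.
In a 4-firm Cournot equilibrium, symmetry and the first-order condition give q = (198 − 162)/(25) = 1.44. So Q = 5.76 and P = 169.2.

Competition: Q = 7.2; Monopoly: Q = 3.6; Cournot: Q = 5.76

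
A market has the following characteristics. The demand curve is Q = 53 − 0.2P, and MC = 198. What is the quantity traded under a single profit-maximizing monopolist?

Inverting demand: P = 265 − 5Q.
The monopolist equates marginal revenue to marginal cost: 265 − 10Q = 198, so Q = 6.7. From demand, P = 231.5.

Q = 6.7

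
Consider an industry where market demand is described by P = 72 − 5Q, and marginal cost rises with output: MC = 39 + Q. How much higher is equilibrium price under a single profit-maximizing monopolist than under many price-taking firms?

Competitive equilibrium sets price equal to marginal cost: 72 − 5Q = 39 + Q, so Q = 5.5 and P = 44.5.
A monopolist chooses Q where MR = MC. MR = 72 − 10Q; setting this equal to 39 + Q gives Q = 3 and P = 57.
Change in equilibrium price: 57 − 44.5 = 12.5.

Equilibrium price rises by 12.5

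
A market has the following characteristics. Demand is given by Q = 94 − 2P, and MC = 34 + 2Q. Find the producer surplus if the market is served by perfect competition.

Inverting demand: P = 47 − 0.5Q.
Under competition P = MC: 47 − 0.5Q = 34 + 2Q ⇒ Q = 5.2, P = 44.4.
PS = P·Q − VC(Q) = 44.4·5.2 − (34·5.2 + ½·2·5.2²) = 27.04.

PS = 27.04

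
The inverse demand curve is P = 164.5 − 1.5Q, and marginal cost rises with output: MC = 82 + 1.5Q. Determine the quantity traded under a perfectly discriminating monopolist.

Q = 27.5

With perfect price discrimination, output is the efficient level Q = 27.5 (where demand meets MC), but every buyer pays their willingness to pay: CS = 0 and PS = total surplus.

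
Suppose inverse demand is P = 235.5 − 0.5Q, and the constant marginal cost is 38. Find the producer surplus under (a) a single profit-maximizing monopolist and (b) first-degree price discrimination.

Monopoly: PS = 19503.125; Perfect PD: PS = 39006.25

The monopolist equates marginal revenue to marginal cost: 235.5 − Q = 38, so Q = 197.5. From demand, P = 136.75.
PS = (136.75 − 38)·197.5 = 19503.125.
A perfectly discriminating monopolist sells every unit with P(Q) ≥ MC(Q), so output equals the competitive quantity Q = 395. Each buyer pays their reservation price, so CS = 0 and the firm captures all surplus.
PS = ½·(235.5 − 38)·395 = 39006.25.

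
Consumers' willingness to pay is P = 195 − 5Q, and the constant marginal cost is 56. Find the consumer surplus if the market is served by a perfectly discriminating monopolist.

CS = 0

Under first-degree price discrimination the firm charges each unit its demand price and produces up to where P = MC, i.e. Q = 27.8. Consumer surplus is zero; producer surplus equals total surplus.
CS = 0.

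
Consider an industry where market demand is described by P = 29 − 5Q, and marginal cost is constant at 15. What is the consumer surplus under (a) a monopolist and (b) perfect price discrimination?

The monopolist equates marginal revenue to marginal cost: 29 − 10Q = 15, so Q = 1.4. From demand, P = 22.
CS = ½·(29 − 22)·1.4 = 4.9.
With perfect price discrimination, output is the efficient level Q = 2.8 (where demand meets MC), but every buyer pays their willingness to pay: CS = 0 and PS = total surplus.
CS = 0.

Monopoly: CS = 4.9; Perfect PD: CS = 0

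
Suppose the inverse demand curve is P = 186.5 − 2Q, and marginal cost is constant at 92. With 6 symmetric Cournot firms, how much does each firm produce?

q_i = 6.75

Cournot with 6 identical firms: the symmetric best-response condition is 186.5 − 14q = 92. Each firm produces q = 6.75, total output Q = 40.5, price P = 105.5.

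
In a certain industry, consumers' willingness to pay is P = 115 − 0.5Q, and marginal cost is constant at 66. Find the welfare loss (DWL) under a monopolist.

Under competition P = MC = 66, so Q = (115 − 66)/0.5 = 98.
The monopolist equates marginal revenue to marginal cost: 115 − Q = 66, so Q = 49. From demand, P = 90.5.
DWL is the triangle between Q = 49 and Q = 98: ½·(98 − 49)·(90.5 − 66) = 600.25.

DWL = 600.25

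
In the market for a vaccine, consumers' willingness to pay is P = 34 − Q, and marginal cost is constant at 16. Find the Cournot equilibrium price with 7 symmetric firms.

P = 18.25

Cournot with 7 identical firms: the symmetric best-response condition is 34 − 8q = 16. Each firm produces q = 2.25, total output Q = 15.75, price P = 18.25.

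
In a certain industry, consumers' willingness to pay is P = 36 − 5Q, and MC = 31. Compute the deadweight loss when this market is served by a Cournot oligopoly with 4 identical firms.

DWL = 0.1

Perfect competition: P = MC = 31, so 36 − 5Q = 31 and Q = 1.
In a 4-firm Cournot equilibrium, symmetry and the first-order condition give q = (36 − 31)/(25) = 0.2. So Q = 0.8 and P = 32.
DWL is the triangle between Q = 0.8 and Q = 1: ½·(1 − 0.8)·(32 − 31) = 0.1.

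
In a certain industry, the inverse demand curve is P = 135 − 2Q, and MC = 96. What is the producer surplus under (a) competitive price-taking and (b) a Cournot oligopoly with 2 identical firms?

Competitive firms price at marginal cost: P = 96, giving Q = 19.5.
PS = (96 − 96)·19.5 = 0.
Cournot with 2 identical firms: the symmetric best-response condition is 135 − 6q = 96. Each firm produces q = 6.5, total output Q = 13, price P = 109.
PS = (109 − 96)·13 = 169.

Competition: PS = 0; Cournot: PS = 169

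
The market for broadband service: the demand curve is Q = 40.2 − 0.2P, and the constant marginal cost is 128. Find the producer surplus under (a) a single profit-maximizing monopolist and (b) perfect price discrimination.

Inverting demand: P = 201 − 5Q.
The monopolist equates marginal revenue to marginal cost: 201 − 10Q = 128, so Q = 7.3. From demand, P = 164.5.
PS = (164.5 − 128)·7.3 = 266.45.
Under first-degree price discrimination the firm charges each unit its demand price and produces up to where P = MC, i.e. Q = 14.6. Consumer surplus is zero; producer surplus equals total surplus.
PS = ½·(201 − 128)·14.6 = 532.9.

Monopoly: PS = 266.45; Perfect PD: PS = 532.9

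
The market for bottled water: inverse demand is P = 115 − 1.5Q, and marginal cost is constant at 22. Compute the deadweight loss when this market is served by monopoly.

DWL = 720.75

Competitive firms price at marginal cost: P = 22, giving Q = 62.
The monopolist equates marginal revenue to marginal cost: 115 − 3Q = 22, so Q = 31. From demand, P = 68.5.
DWL is the triangle between Q = 31 and Q = 62: ½·(62 − 31)·(68.5 − 22) = 720.75.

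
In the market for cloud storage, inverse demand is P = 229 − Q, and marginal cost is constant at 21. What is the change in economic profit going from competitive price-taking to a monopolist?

Competitive firms price at marginal cost: P = 21, giving Q = 208.
Profit = (21 − 21)·208 = 0.
A monopolist chooses Q where MR = MC. MR = 229 − 2Q; setting this equal to 21 gives Q = 104 and P = 125.
Profit = (125 − 21)·104 = 10816.
Change in economic profit: 10816 − 0 = 10816.

Economic profit rises by 10816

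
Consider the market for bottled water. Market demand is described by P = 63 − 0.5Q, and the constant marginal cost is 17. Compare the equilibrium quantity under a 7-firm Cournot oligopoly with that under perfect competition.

With 7 symmetric Cournot firms, each firm's FOC gives 63 − 4q = 17, so q = 11.5, Q = 7·11.5 = 80.5, and P = 22.75.
Perfect competition: P = MC = 17, so 63 − 0.5Q = 17 and Q = 92.

Cournot: Q = 80.5; Competition: Q = 92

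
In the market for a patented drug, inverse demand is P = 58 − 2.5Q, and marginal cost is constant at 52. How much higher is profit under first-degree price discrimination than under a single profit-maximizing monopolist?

The monopolist equates marginal revenue to marginal cost: 58 − 5Q = 52, so Q = 1.2. From demand, P = 55.
Profit = (55 − 52)·1.2 = 3.6.
With perfect price discrimination, output is the efficient level Q = 2.4 (where demand meets MC), but every buyer pays their willingness to pay: CS = 0 and PS = total surplus.
PS equals the full surplus area, 7.2. Profit = 7.2 = 7.2.
Change in profit: 7.2 − 3.6 = 3.6.

π rises by 3.6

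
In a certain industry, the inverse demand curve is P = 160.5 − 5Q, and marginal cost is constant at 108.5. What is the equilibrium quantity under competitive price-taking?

Q = 10.4

Perfect competition: P = MC = 108.5, so 160.5 − 5Q = 108.5 and Q = 10.4.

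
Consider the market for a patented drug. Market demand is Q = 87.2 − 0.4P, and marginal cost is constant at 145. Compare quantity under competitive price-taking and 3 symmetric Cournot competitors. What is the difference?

Inverting demand: P = 218 − 2.5Q.
Perfect competition: P = MC = 145, so 218 − 2.5Q = 145 and Q = 29.2.
In a 3-firm Cournot equilibrium, symmetry and the first-order condition give q = (218 − 145)/(10) = 7.3. So Q = 21.9 and P = 163.25.
Change in quantity: 21.9 − 29.2 = −7.3.

Q falls by 7.3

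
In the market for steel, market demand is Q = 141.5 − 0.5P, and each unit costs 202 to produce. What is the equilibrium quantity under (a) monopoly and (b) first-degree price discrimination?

Monopoly: Q = 20.25; Perfect PD: Q = 40.5

Inverting demand: P = 283 − 2Q.
A monopolist chooses Q where MR = MC. MR = 283 − 4Q; setting this equal to 202 gives Q = 20.25 and P = 242.5.
With perfect price discrimination, output is the efficient level Q = 40.5 (where demand meets MC), but every buyer pays their willingness to pay: CS = 0 and PS = total surplus.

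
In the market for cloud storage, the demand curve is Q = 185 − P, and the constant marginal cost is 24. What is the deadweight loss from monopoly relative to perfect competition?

Inverting demand: P = 185 − Q.
Under competition P = MC = 24, so Q = (185 − 24)/1 = 161.
A monopolist chooses Q where MR = MC. MR = 185 − 2Q; setting this equal to 24 gives Q = 80.5 and P = 104.5.
DWL is the triangle between Q = 80.5 and Q = 161: ½·(161 − 80.5)·(104.5 − 24) = 3240.125.

DWL = 3240.125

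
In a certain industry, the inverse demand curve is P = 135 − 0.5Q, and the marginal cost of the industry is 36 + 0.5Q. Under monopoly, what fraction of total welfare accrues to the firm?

Monopoly sets MR = MC: 135 − Q = 36 + 0.5Q ⇒ Q = 66, P = 135 − 0.5·66 = 102.
CS = ½·(135 − 102)·66 = 1089.
PS = P·Q − VC(Q) = 102·66 − (36·66 + ½·0.5·66²) = 3267.
Share captured = PS/TS = 3267/4356 = 0.75.

PS/TS = 0.75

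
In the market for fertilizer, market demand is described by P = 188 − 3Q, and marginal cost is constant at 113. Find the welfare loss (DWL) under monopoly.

Under competition P = MC = 113, so Q = (188 − 113)/3 = 25.
A monopolist chooses Q where MR = MC. MR = 188 − 6Q; setting this equal to 113 gives Q = 12.5 and P = 150.5.
DWL is the triangle between Q = 12.5 and Q = 25: ½·(25 − 12.5)·(150.5 − 113) = 234.375.

DWL = 234.375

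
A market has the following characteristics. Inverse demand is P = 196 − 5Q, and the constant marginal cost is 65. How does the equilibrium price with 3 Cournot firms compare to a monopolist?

Cournot with 3 identical firms: the symmetric best-response condition is 196 − 20q = 65. Each firm produces q = 6.55, total output Q = 19.65, price P = 97.75.
The monopolist equates marginal revenue to marginal cost: 196 − 10Q = 65, so Q = 13.1. From demand, P = 130.5.

Cournot: P = 97.75; Monopoly: P = 130.5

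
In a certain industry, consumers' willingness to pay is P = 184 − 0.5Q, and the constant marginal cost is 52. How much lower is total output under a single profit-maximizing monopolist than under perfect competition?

Perfect competition: P = MC = 52, so 184 − 0.5Q = 52 and Q = 264.
The monopolist equates marginal revenue to marginal cost: 184 − Q = 52, so Q = 132. From demand, P = 118.
Change in total output: 132 − 264 = −132.

Q falls by 132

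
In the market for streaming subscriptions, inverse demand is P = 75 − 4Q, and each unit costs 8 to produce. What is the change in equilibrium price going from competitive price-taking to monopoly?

Under competition P = MC = 8, so Q = (75 − 8)/4 = 16.75.
A monopolist chooses Q where MR = MC. MR = 75 − 8Q; setting this equal to 8 gives Q = 8.375 and P = 41.5.
Change in equilibrium price: 41.5 − 8 = 33.5.

Equilibrium price rises by 33.5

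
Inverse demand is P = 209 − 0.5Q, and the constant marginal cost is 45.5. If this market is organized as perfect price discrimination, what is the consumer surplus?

With perfect price discrimination, output is the efficient level Q = 327 (where demand meets MC), but every buyer pays their willingness to pay: CS = 0 and PS = total surplus.
CS = 0.

CS = 0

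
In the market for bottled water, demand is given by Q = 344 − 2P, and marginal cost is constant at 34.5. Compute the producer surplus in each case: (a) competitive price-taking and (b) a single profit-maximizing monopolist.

Inverting demand: P = 172 − 0.5Q.
Perfect competition: P = MC = 34.5, so 172 − 0.5Q = 34.5 and Q = 275.
PS = (34.5 − 34.5)·275 = 0.
A monopolist chooses Q where MR = MC. MR = 172 − Q; setting this equal to 34.5 gives Q = 137.5 and P = 103.25.
PS = (103.25 − 34.5)·137.5 = 9453.125.

Competition: PS = 0; Monopoly: PS = 9453.125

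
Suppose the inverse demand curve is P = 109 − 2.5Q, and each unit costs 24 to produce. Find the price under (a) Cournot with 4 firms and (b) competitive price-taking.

In a 4-firm Cournot equilibrium, symmetry and the first-order condition give q = (109 − 24)/(12.5) = 6.8. So Q = 27.2 and P = 41.
Perfect competition: P = MC = 24, so 109 − 2.5Q = 24 and Q = 34.

Cournot: P = 41; Competition: P = 24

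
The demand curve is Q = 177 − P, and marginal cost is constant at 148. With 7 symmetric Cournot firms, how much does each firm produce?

q_i = 3.625

Inverting demand: P = 177 − Q.
Cournot with 7 identical firms: the symmetric best-response condition is 177 − 8q = 148. Each firm produces q = 3.625, total output Q = 25.375, price P = 151.625.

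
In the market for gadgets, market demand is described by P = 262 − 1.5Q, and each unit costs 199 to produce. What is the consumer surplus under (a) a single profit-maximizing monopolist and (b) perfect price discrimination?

Monopoly sets MR = MC: 262 − 3Q = 199 ⇒ Q = 21, P = 262 − 1.5·21 = 230.5.
CS = ½·(262 − 230.5)·21 = 330.75.
A perfectly discriminating monopolist sells every unit with P(Q) ≥ MC(Q), so output equals the competitive quantity Q = 42. Each buyer pays their reservation price, so CS = 0 and the firm captures all surplus.
CS = 0.

Monopoly: CS = 330.75; Perfect PD: CS = 0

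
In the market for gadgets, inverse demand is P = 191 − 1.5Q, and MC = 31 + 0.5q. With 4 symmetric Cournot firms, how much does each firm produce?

With 4 symmetric Cournot firms, each firm's FOC gives 191 − 7.5q = 31 + 0.5q, so q = 20, Q = 4·20 = 80, and P = 71.

q_i = 20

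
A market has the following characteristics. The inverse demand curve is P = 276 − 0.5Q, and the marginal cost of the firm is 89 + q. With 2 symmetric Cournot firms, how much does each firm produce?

Cournot with 2 identical firms: the symmetric best-response condition is 276 − 1.5q = 89 + q. Each firm produces q = 74.8, total output Q = 149.6, price P = 201.2.

q_i = 74.8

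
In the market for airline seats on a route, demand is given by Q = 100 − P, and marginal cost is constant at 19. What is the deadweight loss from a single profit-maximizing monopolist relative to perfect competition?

Inverting demand: P = 100 − Q.
Competitive firms price at marginal cost: P = 19, giving Q = 81.
The monopolist equates marginal revenue to marginal cost: 100 − 2Q = 19, so Q = 40.5. From demand, P = 59.5.
DWL is the triangle between Q = 40.5 and Q = 81: ½·(81 − 40.5)·(59.5 − 19) = 820.125.

DWL = 820.125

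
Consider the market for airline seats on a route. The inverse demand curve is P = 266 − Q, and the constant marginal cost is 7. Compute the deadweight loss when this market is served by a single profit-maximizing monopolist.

DWL = 8385.125

Perfect competition: P = MC = 7, so 266 − Q = 7 and Q = 259.
A monopolist chooses Q where MR = MC. MR = 266 − 2Q; setting this equal to 7 gives Q = 129.5 and P = 136.5.
DWL is the triangle between Q = 129.5 and Q = 259: ½·(259 − 129.5)·(136.5 − 7) = 8385.125.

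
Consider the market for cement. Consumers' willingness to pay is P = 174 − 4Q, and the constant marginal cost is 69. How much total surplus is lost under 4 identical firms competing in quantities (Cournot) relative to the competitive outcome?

Competitive firms price at marginal cost: P = 69, giving Q = 26.25.
Cournot with 4 identical firms: the symmetric best-response condition is 174 − 20q = 69. Each firm produces q = 5.25, total output Q = 21, price P = 90.
DWL is the triangle between Q = 21 and Q = 26.25: ½·(26.25 − 21)·(90 − 69) = 55.125.

DWL = 55.125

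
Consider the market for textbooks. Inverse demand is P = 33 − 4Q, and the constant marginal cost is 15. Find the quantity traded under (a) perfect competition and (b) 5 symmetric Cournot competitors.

Under competition P = MC = 15, so Q = (33 − 15)/4 = 4.5.
In a 5-firm Cournot equilibrium, symmetry and the first-order condition give q = (33 − 15)/(24) = 0.75. So Q = 3.75 and P = 18.

Competition: Q = 4.5; Cournot: Q = 3.75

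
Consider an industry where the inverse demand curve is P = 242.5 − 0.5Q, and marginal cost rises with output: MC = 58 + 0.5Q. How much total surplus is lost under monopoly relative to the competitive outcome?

DWL = 1891.125

Under competition P = MC: 242.5 − 0.5Q = 58 + 0.5Q ⇒ Q = 184.5, P = 150.25.
Monopoly sets MR = MC: 242.5 − Q = 58 + 0.5Q ⇒ Q = 123, P = 242.5 − 0.5·123 = 181.
CS = ½·(242.5 − 150.25)·184.5 = 136161/16; PS = (150.25·184.5 − 58·184.5 − ½·0.5·184.5²) = 136161/16; TS = 17020.125.
CS = ½·(242.5 − 181)·123 = 3782.25; PS = (181·123 − 58·123 − ½·0.5·123²) = 11346.75; TS = 15129.
DWL = 17020.125 − 15129 = 1891.125.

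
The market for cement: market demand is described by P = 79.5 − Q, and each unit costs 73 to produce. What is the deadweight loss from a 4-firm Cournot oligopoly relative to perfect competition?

Competitive firms price at marginal cost: P = 73, giving Q = 6.5.
Cournot with 4 identical firms: the symmetric best-response condition is 79.5 − 5q = 73. Each firm produces q = 1.3, total output Q = 5.2, price P = 74.3.
DWL is the triangle between Q = 5.2 and Q = 6.5: ½·(6.5 − 5.2)·(74.3 − 73) = 0.845.

DWL = 0.845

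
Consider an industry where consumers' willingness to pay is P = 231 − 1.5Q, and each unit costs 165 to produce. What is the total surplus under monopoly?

TS = 1089

A monopolist chooses Q where MR = MC. MR = 231 − 3Q; setting this equal to 165 gives Q = 22 and P = 198.
CS = ½·(231 − 198)·22 = 363; PS = (198 − 165)·22 = 726; TS = 1089.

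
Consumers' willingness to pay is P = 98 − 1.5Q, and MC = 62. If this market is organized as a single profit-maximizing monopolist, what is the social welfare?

TS = 324

The monopolist equates marginal revenue to marginal cost: 98 − 3Q = 62, so Q = 12. From demand, P = 80.
CS = ½·(98 − 80)·12 = 108; PS = (80 − 62)·12 = 216; TS = 324.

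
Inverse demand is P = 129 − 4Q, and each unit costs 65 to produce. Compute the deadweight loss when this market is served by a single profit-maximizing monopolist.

Perfect competition: P = MC = 65, so 129 − 4Q = 65 and Q = 16.
Monopoly sets MR = MC: 129 − 8Q = 65 ⇒ Q = 8, P = 129 − 4·8 = 97.
DWL is the triangle between Q = 8 and Q = 16: ½·(16 − 8)·(97 − 65) = 128.

DWL = 128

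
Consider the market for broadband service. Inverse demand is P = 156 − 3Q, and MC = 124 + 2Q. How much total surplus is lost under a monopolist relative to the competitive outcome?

Under competition P = MC: 156 − 3Q = 124 + 2Q ⇒ Q = 6.4, P = 136.8.
The monopolist equates marginal revenue to marginal cost: 156 − 6Q = 124 + 2Q, so Q = 4. From demand, P = 144.
CS = ½·(156 − 136.8)·6.4 = 61.44; PS = (136.8·6.4 − 124·6.4 − ½·2·6.4²) = 40.96; TS = 102.4.
CS = ½·(156 − 144)·4 = 24; PS = (144·4 − 124·4 − ½·2·4²) = 64; TS = 88.
DWL = 102.4 − 88 = 14.4.

DWL = 14.4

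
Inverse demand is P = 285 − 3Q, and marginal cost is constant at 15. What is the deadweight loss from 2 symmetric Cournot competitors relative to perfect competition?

Perfect competition: P = MC = 15, so 285 − 3Q = 15 and Q = 90.
In a 2-firm Cournot equilibrium, symmetry and the first-order condition give q = (285 − 15)/(9) = 30. So Q = 60 and P = 105.
DWL is the triangle between Q = 60 and Q = 90: ½·(90 − 60)·(105 − 15) = 1350.

DWL = 1350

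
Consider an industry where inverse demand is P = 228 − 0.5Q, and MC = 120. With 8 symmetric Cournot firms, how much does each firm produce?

With 8 symmetric Cournot firms, each firm's FOC gives 228 − 4.5q = 120, so q = 24, Q = 8·24 = 192, and P = 132.

q_i = 24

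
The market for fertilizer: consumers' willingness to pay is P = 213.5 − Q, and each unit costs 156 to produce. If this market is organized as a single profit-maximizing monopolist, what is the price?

A monopolist chooses Q where MR = MC. MR = 213.5 − 2Q; setting this equal to 156 gives Q = 28.75 and P = 184.75.

P = 184.75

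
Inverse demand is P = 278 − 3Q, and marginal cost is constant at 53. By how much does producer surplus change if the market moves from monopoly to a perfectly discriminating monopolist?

Producer surplus rises by 4218.75

Monopoly sets MR = MC: 278 − 6Q = 53 ⇒ Q = 37.5, P = 278 − 3·37.5 = 165.5.
PS = (165.5 − 53)·37.5 = 4218.75.
Under first-degree price discrimination the firm charges each unit its demand price and produces up to where P = MC, i.e. Q = 75. Consumer surplus is zero; producer surplus equals total surplus.
PS = ½·(278 − 53)·75 = 8437.5.
Change in producer surplus: 8437.5 − 4218.75 = 4218.75.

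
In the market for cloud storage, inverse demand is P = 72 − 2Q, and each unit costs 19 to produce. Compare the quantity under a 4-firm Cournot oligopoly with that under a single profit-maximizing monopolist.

Cournot: Q = 21.2; Monopoly: Q = 13.25

In a 4-firm Cournot equilibrium, symmetry and the first-order condition give q = (72 − 19)/(10) = 5.3. So Q = 21.2 and P = 29.6.
The monopolist equates marginal revenue to marginal cost: 72 − 4Q = 19, so Q = 13.25. From demand, P = 45.5.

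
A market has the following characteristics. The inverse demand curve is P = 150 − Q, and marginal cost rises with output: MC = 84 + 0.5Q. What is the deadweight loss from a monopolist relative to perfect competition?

Competitive equilibrium sets price equal to marginal cost: 150 − Q = 84 + 0.5Q, so Q = 44 and P = 106.
A monopolist chooses Q where MR = MC. MR = 150 − 2Q; setting this equal to 84 + 0.5Q gives Q = 26.4 and P = 123.6.
CS = ½·(150 − 106)·44 = 968; PS = (106·44 − 84·44 − ½·0.5·44²) = 484; TS = 1452.
CS = ½·(150 − 123.6)·26.4 = 348.48; PS = (123.6·26.4 − 84·26.4 − ½·0.5·26.4²) = 871.2; TS = 1219.68.
DWL = 1452 − 1219.68 = 232.32.

DWL = 232.32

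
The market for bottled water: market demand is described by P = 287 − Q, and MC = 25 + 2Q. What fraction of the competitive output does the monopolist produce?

Q_m/Q_c = 0.75

Monopoly sets MR = MC: 287 − 2Q = 25 + 2Q ⇒ Q = 65.5, P = 287 − 65.5 = 221.5.
Under competition P = MC: 287 − Q = 25 + 2Q ⇒ Q = 262/3, P = 599/3.
Ratio Q_m/Q_c = 65.5/(262/3) = 0.75.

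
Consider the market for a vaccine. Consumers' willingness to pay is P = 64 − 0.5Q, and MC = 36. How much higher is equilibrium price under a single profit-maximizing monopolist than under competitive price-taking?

P rises by 14

Competitive firms price at marginal cost: P = 36, giving Q = 56.
Monopoly sets MR = MC: 64 − Q = 36 ⇒ Q = 28, P = 64 − 0.5·28 = 50.
Change in equilibrium price: 50 − 36 = 14.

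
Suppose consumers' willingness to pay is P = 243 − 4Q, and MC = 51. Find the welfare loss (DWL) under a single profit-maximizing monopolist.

Competitive firms price at marginal cost: P = 51, giving Q = 48.
The monopolist equates marginal revenue to marginal cost: 243 − 8Q = 51, so Q = 24. From demand, P = 147.
DWL is the triangle between Q = 24 and Q = 48: ½·(48 − 24)·(147 − 51) = 1152.

DWL = 1152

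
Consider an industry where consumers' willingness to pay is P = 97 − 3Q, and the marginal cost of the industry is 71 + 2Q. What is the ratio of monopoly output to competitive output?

Q_m/Q_c = 0.625

Monopoly sets MR = MC: 97 − 6Q = 71 + 2Q ⇒ Q = 3.25, P = 97 − 3·3.25 = 87.25.
Competitive equilibrium sets price equal to marginal cost: 97 − 3Q = 71 + 2Q, so Q = 5.2 and P = 81.4.
Ratio Q_m/Q_c = 3.25/5.2 = 0.625.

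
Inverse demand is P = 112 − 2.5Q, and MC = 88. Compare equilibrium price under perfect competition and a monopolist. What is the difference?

P rises by 12

Competitive firms price at marginal cost: P = 88, giving Q = 9.6.
Monopoly sets MR = MC: 112 − 5Q = 88 ⇒ Q = 4.8, P = 112 − 2.5·4.8 = 100.
Change in equilibrium price: 100 − 88 = 12.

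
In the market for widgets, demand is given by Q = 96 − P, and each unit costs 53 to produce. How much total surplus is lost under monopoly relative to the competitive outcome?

Inverting demand: P = 96 − Q.
Under competition P = MC = 53, so Q = (96 − 53)/1 = 43.
Monopoly sets MR = MC: 96 − 2Q = 53 ⇒ Q = 21.5, P = 96 − 21.5 = 74.5.
DWL is the triangle between Q = 21.5 and Q = 43: ½·(43 − 21.5)·(74.5 − 53) = 231.125.

DWL = 231.125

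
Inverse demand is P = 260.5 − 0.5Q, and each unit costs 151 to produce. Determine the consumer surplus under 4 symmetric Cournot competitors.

In a 4-firm Cournot equilibrium, symmetry and the first-order condition give q = (260.5 − 151)/(2.5) = 43.8. So Q = 175.2 and P = 172.9.
CS = ½·(260.5 − 172.9)·175.2 = 7673.76.

CS = 7673.76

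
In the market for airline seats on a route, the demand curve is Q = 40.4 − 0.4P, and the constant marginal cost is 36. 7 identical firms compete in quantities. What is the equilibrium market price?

Inverting demand: P = 101 − 2.5Q.
In a 7-firm Cournot equilibrium, symmetry and the first-order condition give q = (101 − 36)/(20) = 3.25. So Q = 22.75 and P = 44.125.

P = 44.125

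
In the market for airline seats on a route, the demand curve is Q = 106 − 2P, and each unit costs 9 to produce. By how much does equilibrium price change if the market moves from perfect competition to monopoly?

Inverting demand: P = 53 − 0.5Q.
Under competition P = MC = 9, so Q = (53 − 9)/0.5 = 88.
The monopolist equates marginal revenue to marginal cost: 53 − Q = 9, so Q = 44. From demand, P = 31.
Change in equilibrium price: 31 − 9 = 22.

P rises by 22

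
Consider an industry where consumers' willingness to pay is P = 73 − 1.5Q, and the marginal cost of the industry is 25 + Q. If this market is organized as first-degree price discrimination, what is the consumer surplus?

CS = 0

Under first-degree price discrimination the firm charges each unit its demand price and produces up to where P = MC, i.e. Q = 19.2. Consumer surplus is zero; producer surplus equals total surplus.
CS = 0.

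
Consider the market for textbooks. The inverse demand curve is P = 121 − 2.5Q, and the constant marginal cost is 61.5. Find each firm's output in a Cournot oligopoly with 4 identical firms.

q_i = 4.76

With 4 symmetric Cournot firms, each firm's FOC gives 121 − 12.5q = 61.5, so q = 4.76, Q = 4·4.76 = 19.04, and P = 73.4.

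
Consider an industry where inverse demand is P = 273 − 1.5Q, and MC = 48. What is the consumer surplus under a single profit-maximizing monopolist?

The monopolist equates marginal revenue to marginal cost: 273 − 3Q = 48, so Q = 75. From demand, P = 160.5.
CS = ½·(273 − 160.5)·75 = 4218.75.

CS = 4218.75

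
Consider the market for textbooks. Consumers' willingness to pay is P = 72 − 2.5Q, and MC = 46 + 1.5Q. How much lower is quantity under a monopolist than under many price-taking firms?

Under competition P = MC: 72 − 2.5Q = 46 + 1.5Q ⇒ Q = 6.5, P = 55.75.
Monopoly sets MR = MC: 72 − 5Q = 46 + 1.5Q ⇒ Q = 4, P = 72 − 2.5·4 = 62.
Change in quantity: 4 − 6.5 = −2.5.

Quantity falls by 2.5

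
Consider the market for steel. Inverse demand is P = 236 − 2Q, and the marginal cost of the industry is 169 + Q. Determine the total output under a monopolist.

The monopolist equates marginal revenue to marginal cost: 236 − 4Q = 169 + Q, so Q = 13.4. From demand, P = 209.2.

Q = 13.4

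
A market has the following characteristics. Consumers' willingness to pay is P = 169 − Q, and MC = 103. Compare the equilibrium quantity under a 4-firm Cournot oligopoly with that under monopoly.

Cournot: Q = 52.8; Monopoly: Q = 33

Cournot with 4 identical firms: the symmetric best-response condition is 169 − 5q = 103. Each firm produces q = 13.2, total output Q = 52.8, price P = 116.2.
A monopolist chooses Q where MR = MC. MR = 169 − 2Q; setting this equal to 103 gives Q = 33 and P = 136.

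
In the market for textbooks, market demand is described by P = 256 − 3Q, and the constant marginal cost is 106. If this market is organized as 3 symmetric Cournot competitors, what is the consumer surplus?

CS = 2109.375

With 3 symmetric Cournot firms, each firm's FOC gives 256 − 12q = 106, so q = 12.5, Q = 3·12.5 = 37.5, and P = 143.5.
CS = ½·(256 − 143.5)·37.5 = 2109.375.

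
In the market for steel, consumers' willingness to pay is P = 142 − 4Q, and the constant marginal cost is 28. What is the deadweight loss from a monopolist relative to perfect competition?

Competitive firms price at marginal cost: P = 28, giving Q = 28.5.
The monopolist equates marginal revenue to marginal cost: 142 − 8Q = 28, so Q = 14.25. From demand, P = 85.
DWL is the triangle between Q = 14.25 and Q = 28.5: ½·(28.5 − 14.25)·(85 − 28) = 406.125.

DWL = 406.125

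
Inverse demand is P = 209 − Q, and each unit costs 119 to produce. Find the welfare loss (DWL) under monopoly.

DWL = 1012.5

Competitive firms price at marginal cost: P = 119, giving Q = 90.
A monopolist chooses Q where MR = MC. MR = 209 − 2Q; setting this equal to 119 gives Q = 45 and P = 164.
DWL is the triangle between Q = 45 and Q = 90: ½·(90 − 45)·(164 − 119) = 1012.5.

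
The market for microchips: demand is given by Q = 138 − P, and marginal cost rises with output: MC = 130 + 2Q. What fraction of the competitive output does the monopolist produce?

Inverting demand: P = 138 − Q.
The monopolist equates marginal revenue to marginal cost: 138 − 2Q = 130 + 2Q, so Q = 2. From demand, P = 136.
Competitive equilibrium sets price equal to marginal cost: 138 − Q = 130 + 2Q, so Q = 8/3 and P = 406/3.
Ratio Q_m/Q_c = 2/(8/3) = 0.75.

Q_m/Q_c = 0.75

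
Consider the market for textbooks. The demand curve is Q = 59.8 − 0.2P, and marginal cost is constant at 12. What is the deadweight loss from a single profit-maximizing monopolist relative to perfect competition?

Inverting demand: P = 299 − 5Q.
Competitive firms price at marginal cost: P = 12, giving Q = 57.4.
A monopolist chooses Q where MR = MC. MR = 299 − 10Q; setting this equal to 12 gives Q = 28.7 and P = 155.5.
DWL is the triangle between Q = 28.7 and Q = 57.4: ½·(57.4 − 28.7)·(155.5 − 12) = 2059.225.

DWL = 2059.225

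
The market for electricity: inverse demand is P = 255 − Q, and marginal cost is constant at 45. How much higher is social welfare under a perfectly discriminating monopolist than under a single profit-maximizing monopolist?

A monopolist chooses Q where MR = MC. MR = 255 − 2Q; setting this equal to 45 gives Q = 105 and P = 150.
CS = ½·(255 − 150)·105 = 5512.5; PS = (150 − 45)·105 = 11025; TS = 16537.5.
Under first-degree price discrimination the firm charges each unit its demand price and produces up to where P = MC, i.e. Q = 210. Consumer surplus is zero; producer surplus equals total surplus.
TS = 22050 (equal to competitive TS).
Change in social welfare: 22050 − 16537.5 = 5512.5.

Social welfare rises by 5512.5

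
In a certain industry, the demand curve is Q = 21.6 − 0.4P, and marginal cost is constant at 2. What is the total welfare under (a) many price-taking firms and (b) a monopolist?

Competition: TS = 540.8; Monopoly: TS = 405.6

Inverting demand: P = 54 − 2.5Q.
Under competition P = MC = 2, so Q = (54 − 2)/2.5 = 20.8.
CS = ½·(54 − 2)·20.8 = 540.8; PS = (2 − 2)·20.8 = 0; TS = 540.8.
A monopolist chooses Q where MR = MC. MR = 54 − 5Q; setting this equal to 2 gives Q = 10.4 and P = 28.
CS = ½·(54 − 28)·10.4 = 135.2; PS = (28 − 2)·10.4 = 270.4; TS = 405.6.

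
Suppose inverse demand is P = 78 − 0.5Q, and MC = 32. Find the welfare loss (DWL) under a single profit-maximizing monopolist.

Competitive firms price at marginal cost: P = 32, giving Q = 92.
A monopolist chooses Q where MR = MC. MR = 78 − Q; setting this equal to 32 gives Q = 46 and P = 55.
DWL is the triangle between Q = 46 and Q = 92: ½·(92 − 46)·(55 − 32) = 529.

DWL = 529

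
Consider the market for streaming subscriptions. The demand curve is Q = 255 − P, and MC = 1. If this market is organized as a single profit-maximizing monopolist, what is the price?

Inverting demand: P = 255 − Q.
Monopoly sets MR = MC: 255 − 2Q = 1 ⇒ Q = 127, P = 255 − 127 = 128.

P = 128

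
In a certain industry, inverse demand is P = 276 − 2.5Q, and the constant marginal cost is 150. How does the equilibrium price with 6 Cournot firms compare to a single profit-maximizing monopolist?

Cournot: P = 168; Monopoly: P = 213

Cournot with 6 identical firms: the symmetric best-response condition is 276 − 17.5q = 150. Each firm produces q = 7.2, total output Q = 43.2, price P = 168.
Monopoly sets MR = MC: 276 − 5Q = 150 ⇒ Q = 25.2, P = 276 − 2.5·25.2 = 213.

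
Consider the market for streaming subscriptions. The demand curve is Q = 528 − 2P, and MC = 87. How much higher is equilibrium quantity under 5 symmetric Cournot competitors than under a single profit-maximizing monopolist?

Inverting demand: P = 264 − 0.5Q.
A monopolist chooses Q where MR = MC. MR = 264 − Q; setting this equal to 87 gives Q = 177 and P = 175.5.
Cournot with 5 identical firms: the symmetric best-response condition is 264 − 3q = 87. Each firm produces q = 59, total output Q = 295, price P = 116.5.
Change in equilibrium quantity: 295 − 177 = 118.

Equilibrium quantity rises by 118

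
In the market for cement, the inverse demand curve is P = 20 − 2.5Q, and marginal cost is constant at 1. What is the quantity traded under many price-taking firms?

Competitive firms price at marginal cost: P = 1, giving Q = 7.6.

Q = 7.6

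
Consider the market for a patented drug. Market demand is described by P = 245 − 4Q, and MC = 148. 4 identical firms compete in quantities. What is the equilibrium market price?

P = 167.4

Cournot with 4 identical firms: the symmetric best-response condition is 245 − 20q = 148. Each firm produces q = 4.85, total output Q = 19.4, price P = 167.4.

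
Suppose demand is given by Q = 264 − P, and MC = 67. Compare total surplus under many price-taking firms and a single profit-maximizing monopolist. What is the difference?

Total surplus falls by 4851.125

Inverting demand: P = 264 − Q.
Competitive firms price at marginal cost: P = 67, giving Q = 197.
CS = ½·(264 − 67)·197 = 19404.5; PS = (67 − 67)·197 = 0; TS = 19404.5.
The monopolist equates marginal revenue to marginal cost: 264 − 2Q = 67, so Q = 98.5. From demand, P = 165.5.
CS = ½·(264 − 165.5)·98.5 = 4851.125; PS = (165.5 − 67)·98.5 = 9702.25; TS = 14553.375.
Change in total surplus: 14553.375 − 19404.5 = −4851.125.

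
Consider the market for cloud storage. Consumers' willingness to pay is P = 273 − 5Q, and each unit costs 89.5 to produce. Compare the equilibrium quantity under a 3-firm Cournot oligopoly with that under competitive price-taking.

Cournot with 3 identical firms: the symmetric best-response condition is 273 − 20q = 89.5. Each firm produces q = 9.175, total output Q = 27.525, price P = 135.375.
Under competition P = MC = 89.5, so Q = (273 − 89.5)/5 = 36.7.

Cournot: Q = 27.525; Competition: Q = 36.7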